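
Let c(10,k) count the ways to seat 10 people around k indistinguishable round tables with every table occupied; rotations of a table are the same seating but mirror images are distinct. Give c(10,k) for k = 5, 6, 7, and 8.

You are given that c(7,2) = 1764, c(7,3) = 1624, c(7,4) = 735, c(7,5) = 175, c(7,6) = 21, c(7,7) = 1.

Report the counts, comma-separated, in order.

@8  (8,3):1624·7+1764→13132, (8,4):735·7+1624→6769, (8,5):175·7+735→1960, (8,6):21·7+175→322, (8,7):1·7+21→28, (8,8):0·7+1→1
@9  (9,4):6769·8+13132→67284, (9,5):1960·8+6769→22449, (9,6):322·8+1960→4536, (9,7):28·8+322→546, (9,8):1·8+28→36
@10  (10,5):22449·9+67284→269325, (10,6):4536·9+22449→63273, (10,7):546·9+4536→9450, (10,8):36·9+546→870
Read c(10,5) = 269325, c(10,6) = 63273, c(10,7) = 9450, c(10,8) = 870.

269325, 63273, 9450, 870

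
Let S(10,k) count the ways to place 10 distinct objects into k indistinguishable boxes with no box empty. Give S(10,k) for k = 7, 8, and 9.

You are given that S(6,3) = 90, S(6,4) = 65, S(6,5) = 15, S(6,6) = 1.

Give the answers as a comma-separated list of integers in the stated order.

5880, 750, 45

r7: T_7,4=4×65+90=350; T_7,5=5×15+65=140; T_7,6=6×1+15=21; T_7,7=7×0+1=1
r8: T_8,5=5×140+350=1050; T_8,6=6×21+140=266; T_8,7=7×1+21=28; T_8,8=8×0+1=1
r9: T_9,6=6×266+1050=2646; T_9,7=7×28+266=462; T_9,8=8×1+28=36; T_9,9=9×0+1=1
r10: T_10,7=7×462+2646=5880; T_10,8=8×36+462=750; T_10,9=9×1+36=45
Read S(10,7) = 5880, S(10,8) = 750, S(10,9) = 45.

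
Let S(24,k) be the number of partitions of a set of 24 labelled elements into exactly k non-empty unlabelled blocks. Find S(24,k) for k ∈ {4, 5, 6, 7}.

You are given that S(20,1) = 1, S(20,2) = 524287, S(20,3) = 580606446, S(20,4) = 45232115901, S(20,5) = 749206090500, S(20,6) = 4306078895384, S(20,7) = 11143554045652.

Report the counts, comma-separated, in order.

11681056634501, 485000783495250, 6090236036084530, 31677463851804540

i=21: T(21,1)=0+1·1=1 | T(21,2)=1+2·524287=1048575 | T(21,3)=524287+3·580606446=1742343625 | T(21,4)=580606446+4·45232115901=181509070050 | T(21,5)=45232115901+5·749206090500=3791262568401 | T(21,6)=749206090500+6·4306078895384=26585679462804 | T(21,7)=4306078895384+7·11143554045652=82310957214948
i=22: T(22,2)=1+2·1048575=2097151 | T(22,3)=1048575+3·1742343625=5228079450 | T(22,4)=1742343625+4·181509070050=727778623825 | T(22,5)=181509070050+5·3791262568401=19137821912055 | T(22,6)=3791262568401+6·26585679462804=163305339345225 | T(22,7)=26585679462804+7·82310957214948=602762379967440
i=23: T(23,3)=2097151+3·5228079450=15686335501 | T(23,4)=5228079450+4·727778623825=2916342574750 | T(23,5)=727778623825+5·19137821912055=96416888184100 | T(23,6)=19137821912055+6·163305339345225=998969857983405 | T(23,7)=163305339345225+7·602762379967440=4382641999117305
i=24: T(24,4)=15686335501+4·2916342574750=11681056634501 | T(24,5)=2916342574750+5·96416888184100=485000783495250 | T(24,6)=96416888184100+6·998969857983405=6090236036084530 | T(24,7)=998969857983405+7·4382641999117305=31677463851804540
Read S(24,4) = 11681056634501, S(24,5) = 485000783495250, S(24,6) = 6090236036084530, S(24,7) = 31677463851804540.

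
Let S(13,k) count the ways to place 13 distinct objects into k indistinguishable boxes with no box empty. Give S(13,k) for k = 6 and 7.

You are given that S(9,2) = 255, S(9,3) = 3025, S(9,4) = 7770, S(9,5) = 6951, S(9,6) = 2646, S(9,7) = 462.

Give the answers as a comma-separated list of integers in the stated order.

9321312, 5715424

i=10: T(10,3)=255+3·3025=9330 | T(10,4)=3025+4·7770=34105 | T(10,5)=7770+5·6951=42525 | T(10,6)=6951+6·2646=22827 | T(10,7)=2646+7·462=5880
i=11: T(11,4)=9330+4·34105=145750 | T(11,5)=34105+5·42525=246730 | T(11,6)=42525+6·22827=179487 | T(11,7)=22827+7·5880=63987
i=12: T(12,5)=145750+5·246730=1379400 | T(12,6)=246730+6·179487=1323652 | T(12,7)=179487+7·63987=627396
i=13: T(13,6)=1379400+6·1323652=9321312 | T(13,7)=1323652+7·627396=5715424
Read S(13,6) = 9321312, S(13,7) = 5715424.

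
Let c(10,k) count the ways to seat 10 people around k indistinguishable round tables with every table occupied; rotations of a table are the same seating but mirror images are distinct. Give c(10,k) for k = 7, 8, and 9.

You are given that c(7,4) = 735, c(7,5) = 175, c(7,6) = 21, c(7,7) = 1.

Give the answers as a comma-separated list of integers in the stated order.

row 8: T[8][5]=7·175+735=1960  T[8][6]=7·21+175=322  T[8][7]=7·1+21=28  T[8][8]=7·0+1=1
row 9: T[9][6]=8·322+1960=4536  T[9][7]=8·28+322=546  T[9][8]=8·1+28=36  T[9][9]=8·0+1=1
row 10: T[10][7]=9·546+4536=9450  T[10][8]=9·36+546=870  T[10][9]=9·1+36=45
Read c(10,7) = 9450, c(10,8) = 870, c(10,9) = 45.

9450, 870, 45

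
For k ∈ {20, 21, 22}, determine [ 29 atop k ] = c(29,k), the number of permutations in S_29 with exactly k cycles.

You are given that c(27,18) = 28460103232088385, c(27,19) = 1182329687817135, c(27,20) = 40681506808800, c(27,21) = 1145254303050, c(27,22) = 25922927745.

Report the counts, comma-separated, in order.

124243455209483610, 4285624815406935, 123268226851770

[28] T[28,19]:27*1182329687817135+28460103232088385=60383004803151030 · T[28,20]:27*40681506808800+1182329687817135=2280730371654735 · T[28,21]:27*1145254303050+40681506808800=71603372991150 · T[28,22]:27*25922927745+1145254303050=1845173352165
[29] T[29,20]:28*2280730371654735+60383004803151030=124243455209483610 · T[29,21]:28*71603372991150+2280730371654735=4285624815406935 · T[29,22]:28*1845173352165+71603372991150=123268226851770
Read c(29,20) = 124243455209483610, c(29,21) = 4285624815406935, c(29,22) = 123268226851770.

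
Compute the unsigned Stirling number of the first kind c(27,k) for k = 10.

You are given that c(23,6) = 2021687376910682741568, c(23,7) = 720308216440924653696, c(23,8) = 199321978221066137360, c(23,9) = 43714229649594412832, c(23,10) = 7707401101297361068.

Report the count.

@24  (24,7):720308216440924653696·23+2021687376910682741568→18588776355051949776576, (24,8):199321978221066137360·23+720308216440924653696→5304713715525445812976, (24,9):43714229649594412832·23+199321978221066137360→1204749260161737632496, (24,10):7707401101297361068·23+43714229649594412832→220984454979433717396
@25  (25,8):5304713715525445812976·24+18588776355051949776576→145901905527662649288000, (25,9):1204749260161737632496·24+5304713715525445812976→34218695959407148992880, (25,10):220984454979433717396·24+1204749260161737632496→6508376179668146850000
@26  (26,9):34218695959407148992880·25+145901905527662649288000→1001369304512841374110000, (26,10):6508376179668146850000·25+34218695959407148992880→196928100451110820242880
@27  (27,10):196928100451110820242880·26+1001369304512841374110000→6121499916241722700424880
Read c(27,10) = 6121499916241722700424880.

6121499916241722700424880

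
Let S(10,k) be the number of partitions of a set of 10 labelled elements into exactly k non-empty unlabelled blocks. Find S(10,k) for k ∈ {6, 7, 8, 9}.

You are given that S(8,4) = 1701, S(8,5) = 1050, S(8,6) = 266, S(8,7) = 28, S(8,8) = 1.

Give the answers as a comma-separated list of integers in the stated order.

row 9: T[9][5]=5·1050+1701=6951  T[9][6]=6·266+1050=2646  T[9][7]=7·28+266=462  T[9][8]=8·1+28=36  T[9][9]=9·0+1=1
row 10: T[10][6]=6·2646+6951=22827  T[10][7]=7·462+2646=5880  T[10][8]=8·36+462=750  T[10][9]=9·1+36=45
Read S(10,6) = 22827, S(10,7) = 5880, S(10,8) = 750, S(10,9) = 45.

22827, 5880, 750, 45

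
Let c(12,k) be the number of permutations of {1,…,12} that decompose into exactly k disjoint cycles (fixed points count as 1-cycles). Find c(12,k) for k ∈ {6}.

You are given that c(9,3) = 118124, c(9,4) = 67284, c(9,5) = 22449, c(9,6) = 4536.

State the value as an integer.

13339535

[10] T[10,4]:9*67284+118124=723680 · T[10,5]:9*22449+67284=269325 · T[10,6]:9*4536+22449=63273
[11] T[11,5]:10*269325+723680=3416930 · T[11,6]:10*63273+269325=902055
[12] T[12,6]:11*902055+3416930=13339535
Read c(12,6) = 13339535.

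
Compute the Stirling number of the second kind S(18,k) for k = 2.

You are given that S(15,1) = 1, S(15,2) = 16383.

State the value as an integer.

i=16: T(16,1)=0+1·1=1 | T(16,2)=1+2·16383=32767
i=17: T(17,1)=0+1·1=1 | T(17,2)=1+2·32767=65535
i=18: T(18,2)=1+2·65535=131071
Read S(18,2) = 131071.

131071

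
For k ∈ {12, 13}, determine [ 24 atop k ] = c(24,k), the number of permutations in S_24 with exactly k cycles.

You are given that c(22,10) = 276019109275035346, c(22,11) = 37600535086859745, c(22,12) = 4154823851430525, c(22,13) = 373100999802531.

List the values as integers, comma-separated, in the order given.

i=23: T(23,11)=276019109275035346+22·37600535086859745=1103230881185949736 | T(23,12)=37600535086859745+22·4154823851430525=129006659818331295 | T(23,13)=4154823851430525+22·373100999802531=12363045847086207
i=24: T(24,12)=1103230881185949736+23·129006659818331295=4070384057007569521 | T(24,13)=129006659818331295+23·12363045847086207=413356714301314056
Read c(24,12) = 4070384057007569521, c(24,13) = 413356714301314056.

4070384057007569521, 413356714301314056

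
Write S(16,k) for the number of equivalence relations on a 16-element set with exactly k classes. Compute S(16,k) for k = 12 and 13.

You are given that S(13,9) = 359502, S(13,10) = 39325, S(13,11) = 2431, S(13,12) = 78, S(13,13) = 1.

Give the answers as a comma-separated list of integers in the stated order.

2757118, 165620

[14] T[14,10]:10*39325+359502=752752 · T[14,11]:11*2431+39325=66066 · T[14,12]:12*78+2431=3367 · T[14,13]:13*1+78=91
[15] T[15,11]:11*66066+752752=1479478 · T[15,12]:12*3367+66066=106470 · T[15,13]:13*91+3367=4550
[16] T[16,12]:12*106470+1479478=2757118 · T[16,13]:13*4550+106470=165620
Read S(16,12) = 2757118, S(16,13) = 165620.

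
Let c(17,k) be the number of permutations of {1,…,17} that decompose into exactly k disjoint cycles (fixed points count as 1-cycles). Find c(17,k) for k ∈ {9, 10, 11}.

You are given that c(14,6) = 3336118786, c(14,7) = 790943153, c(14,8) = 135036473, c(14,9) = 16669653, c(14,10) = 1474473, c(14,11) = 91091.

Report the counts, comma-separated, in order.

185953177553, 23057159840, 2185031420

i=15: T(15,7)=3336118786+14·790943153=14409322928 | T(15,8)=790943153+14·135036473=2681453775 | T(15,9)=135036473+14·16669653=368411615 | T(15,10)=16669653+14·1474473=37312275 | T(15,11)=1474473+14·91091=2749747
i=16: T(16,8)=14409322928+15·2681453775=54631129553 | T(16,9)=2681453775+15·368411615=8207628000 | T(16,10)=368411615+15·37312275=928095740 | T(16,11)=37312275+15·2749747=78558480
i=17: T(17,9)=54631129553+16·8207628000=185953177553 | T(17,10)=8207628000+16·928095740=23057159840 | T(17,11)=928095740+16·78558480=2185031420
Read c(17,9) = 185953177553, c(17,10) = 23057159840, c(17,11) = 2185031420.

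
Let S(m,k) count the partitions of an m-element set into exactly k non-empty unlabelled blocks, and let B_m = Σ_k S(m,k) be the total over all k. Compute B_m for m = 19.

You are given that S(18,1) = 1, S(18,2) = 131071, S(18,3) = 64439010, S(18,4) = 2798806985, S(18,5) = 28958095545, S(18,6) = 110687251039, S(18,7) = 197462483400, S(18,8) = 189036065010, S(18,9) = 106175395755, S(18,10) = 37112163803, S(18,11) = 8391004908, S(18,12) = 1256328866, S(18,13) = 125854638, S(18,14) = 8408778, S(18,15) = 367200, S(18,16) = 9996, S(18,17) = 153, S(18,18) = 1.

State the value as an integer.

r19: T_19,1=1×1+0=1; T_19,2=2×131071+1=262143; T_19,3=3×64439010+131071=193448101; T_19,4=4×2798806985+64439010=11259666950; T_19,5=5×28958095545+2798806985=147589284710; T_19,6=6×110687251039+28958095545=693081601779; T_19,7=7×197462483400+110687251039=1492924634839; T_19,8=8×189036065010+197462483400=1709751003480; T_19,9=9×106175395755+189036065010=1144614626805; T_19,10=10×37112163803+106175395755=477297033785; T_19,11=11×8391004908+37112163803=129413217791; T_19,12=12×1256328866+8391004908=23466951300; T_19,13=13×125854638+1256328866=2892439160; T_19,14=14×8408778+125854638=243577530; T_19,15=15×367200+8408778=13916778; T_19,16=16×9996+367200=527136; T_19,17=17×153+9996=12597; T_19,18=18×1+153=171; T_19,19=19×0+1=1
B_19 = ΣS(19,k) = 1+262143+193448101+11259666950+147589284710+693081601779+1492924634839+1709751003480+1144614626805+477297033785+129413217791+23466951300+2892439160+243577530+13916778+527136+12597+171+1 = 5832742205057

5832742205057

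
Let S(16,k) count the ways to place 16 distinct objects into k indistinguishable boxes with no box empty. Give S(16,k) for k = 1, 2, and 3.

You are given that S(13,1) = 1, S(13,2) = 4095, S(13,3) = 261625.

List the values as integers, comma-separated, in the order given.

i=14: T(14,1)=0+1·1=1 | T(14,2)=1+2·4095=8191 | T(14,3)=4095+3·261625=788970
i=15: T(15,1)=0+1·1=1 | T(15,2)=1+2·8191=16383 | T(15,3)=8191+3·788970=2375101
i=16: T(16,1)=0+1·1=1 | T(16,2)=1+2·16383=32767 | T(16,3)=16383+3·2375101=7141686
Read S(16,1) = 1, S(16,2) = 32767, S(16,3) = 7141686.

1, 32767, 7141686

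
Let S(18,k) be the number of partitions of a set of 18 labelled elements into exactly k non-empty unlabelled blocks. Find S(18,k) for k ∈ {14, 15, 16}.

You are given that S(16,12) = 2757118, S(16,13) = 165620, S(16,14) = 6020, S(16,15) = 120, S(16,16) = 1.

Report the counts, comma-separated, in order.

[17] T[17,13]:13*165620+2757118=4910178 · T[17,14]:14*6020+165620=249900 · T[17,15]:15*120+6020=7820 · T[17,16]:16*1+120=136
[18] T[18,14]:14*249900+4910178=8408778 · T[18,15]:15*7820+249900=367200 · T[18,16]:16*136+7820=9996
Read S(18,14) = 8408778, S(18,15) = 367200, S(18,16) = 9996.

8408778, 367200, 9996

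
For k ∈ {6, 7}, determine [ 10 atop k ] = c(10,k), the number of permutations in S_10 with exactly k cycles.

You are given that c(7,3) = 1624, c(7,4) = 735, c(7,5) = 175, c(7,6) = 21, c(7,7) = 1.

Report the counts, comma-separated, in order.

63273, 9450

@8  (8,4):735·7+1624→6769, (8,5):175·7+735→1960, (8,6):21·7+175→322, (8,7):1·7+21→28
@9  (9,5):1960·8+6769→22449, (9,6):322·8+1960→4536, (9,7):28·8+322→546
@10  (10,6):4536·9+22449→63273, (10,7):546·9+4536→9450
Read c(10,6) = 63273, c(10,7) = 9450.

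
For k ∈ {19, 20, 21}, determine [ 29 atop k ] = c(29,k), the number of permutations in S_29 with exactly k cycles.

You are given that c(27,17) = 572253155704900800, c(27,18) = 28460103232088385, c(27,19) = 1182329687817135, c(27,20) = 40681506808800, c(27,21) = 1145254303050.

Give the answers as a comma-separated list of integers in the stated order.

3031400077459516035, 124243455209483610, 4285624815406935

row 28: T[28][18]=27·28460103232088385+572253155704900800=1340675942971287195  T[28][19]=27·1182329687817135+28460103232088385=60383004803151030  T[28][20]=27·40681506808800+1182329687817135=2280730371654735  T[28][21]=27·1145254303050+40681506808800=71603372991150
row 29: T[29][19]=28·60383004803151030+1340675942971287195=3031400077459516035  T[29][20]=28·2280730371654735+60383004803151030=124243455209483610  T[29][21]=28·71603372991150+2280730371654735=4285624815406935
Read c(29,19) = 3031400077459516035, c(29,20) = 124243455209483610, c(29,21) = 4285624815406935.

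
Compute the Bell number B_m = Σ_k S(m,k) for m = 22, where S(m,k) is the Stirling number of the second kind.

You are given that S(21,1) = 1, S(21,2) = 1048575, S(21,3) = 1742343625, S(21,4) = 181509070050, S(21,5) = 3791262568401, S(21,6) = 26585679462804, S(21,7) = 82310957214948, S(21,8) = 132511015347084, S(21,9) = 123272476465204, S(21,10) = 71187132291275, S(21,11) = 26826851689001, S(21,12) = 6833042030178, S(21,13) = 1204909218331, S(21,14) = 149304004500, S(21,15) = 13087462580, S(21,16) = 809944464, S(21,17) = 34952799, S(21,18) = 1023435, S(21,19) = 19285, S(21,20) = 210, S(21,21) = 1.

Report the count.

4506715738447323

@22  (22,1):1·1+0→1, (22,2):1048575·2+1→2097151, (22,3):1742343625·3+1048575→5228079450, (22,4):181509070050·4+1742343625→727778623825, (22,5):3791262568401·5+181509070050→19137821912055, (22,6):26585679462804·6+3791262568401→163305339345225, (22,7):82310957214948·7+26585679462804→602762379967440, (22,8):132511015347084·8+82310957214948→1142399079991620, (22,9):123272476465204·9+132511015347084→1241963303533920, (22,10):71187132291275·10+123272476465204→835143799377954, (22,11):26826851689001·11+71187132291275→366282500870286, (22,12):6833042030178·12+26826851689001→108823356051137, (22,13):1204909218331·13+6833042030178→22496861868481, (22,14):149304004500·14+1204909218331→3295165281331, (22,15):13087462580·15+149304004500→345615943200, (22,16):809944464·16+13087462580→26046574004, (22,17):34952799·17+809944464→1404142047, (22,18):1023435·18+34952799→53374629, (22,19):19285·19+1023435→1389850, (22,20):210·20+19285→23485, (22,21):1·21+210→231, (22,22):0·22+1→1
B_22 = ΣS(22,k) = 1+2097151+5228079450+727778623825+19137821912055+163305339345225+602762379967440+1142399079991620+1241963303533920+835143799377954+366282500870286+108823356051137+22496861868481+3295165281331+345615943200+26046574004+1404142047+53374629+1389850+23485+231+1 = 4506715738447323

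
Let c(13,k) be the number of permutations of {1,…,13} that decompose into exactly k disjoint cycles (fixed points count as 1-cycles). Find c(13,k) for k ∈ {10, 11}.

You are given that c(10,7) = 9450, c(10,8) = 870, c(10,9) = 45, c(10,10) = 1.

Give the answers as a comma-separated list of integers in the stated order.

i=11: T(11,8)=9450+10·870=18150 | T(11,9)=870+10·45=1320 | T(11,10)=45+10·1=55 | T(11,11)=1+10·0=1
i=12: T(12,9)=18150+11·1320=32670 | T(12,10)=1320+11·55=1925 | T(12,11)=55+11·1=66
i=13: T(13,10)=32670+12·1925=55770 | T(13,11)=1925+12·66=2717
Read c(13,10) = 55770, c(13,11) = 2717.

55770, 2717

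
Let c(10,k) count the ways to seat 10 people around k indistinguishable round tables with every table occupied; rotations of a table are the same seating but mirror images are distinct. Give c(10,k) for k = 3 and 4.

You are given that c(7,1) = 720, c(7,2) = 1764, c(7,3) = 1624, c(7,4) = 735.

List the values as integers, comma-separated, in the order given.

1172700, 723680

row 8: T[8][1]=7·720+0=5040  T[8][2]=7·1764+720=13068  T[8][3]=7·1624+1764=13132  T[8][4]=7·735+1624=6769
row 9: T[9][2]=8·13068+5040=109584  T[9][3]=8·13132+13068=118124  T[9][4]=8·6769+13132=67284
row 10: T[10][3]=9·118124+109584=1172700  T[10][4]=9·67284+118124=723680
Read c(10,3) = 1172700, c(10,4) = 723680.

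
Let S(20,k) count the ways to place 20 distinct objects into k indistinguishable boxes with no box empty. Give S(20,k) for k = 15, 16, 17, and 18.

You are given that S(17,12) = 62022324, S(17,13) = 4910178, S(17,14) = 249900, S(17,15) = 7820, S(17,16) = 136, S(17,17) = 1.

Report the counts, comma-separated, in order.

[18] T[18,13]:13*4910178+62022324=125854638 · T[18,14]:14*249900+4910178=8408778 · T[18,15]:15*7820+249900=367200 · T[18,16]:16*136+7820=9996 · T[18,17]:17*1+136=153 · T[18,18]:18*0+1=1
[19] T[19,14]:14*8408778+125854638=243577530 · T[19,15]:15*367200+8408778=13916778 · T[19,16]:16*9996+367200=527136 · T[19,17]:17*153+9996=12597 · T[19,18]:18*1+153=171
[20] T[20,15]:15*13916778+243577530=452329200 · T[20,16]:16*527136+13916778=22350954 · T[20,17]:17*12597+527136=741285 · T[20,18]:18*171+12597=15675
Read S(20,15) = 452329200, S(20,16) = 22350954, S(20,17) = 741285, S(20,18) = 15675.

452329200, 22350954, 741285, 15675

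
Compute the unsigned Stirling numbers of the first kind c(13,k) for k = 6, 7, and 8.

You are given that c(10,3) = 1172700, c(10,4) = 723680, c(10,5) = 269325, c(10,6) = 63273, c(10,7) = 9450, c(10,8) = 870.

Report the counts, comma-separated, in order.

[11] T[11,4]:10*723680+1172700=8409500 · T[11,5]:10*269325+723680=3416930 · T[11,6]:10*63273+269325=902055 · T[11,7]:10*9450+63273=157773 · T[11,8]:10*870+9450=18150
[12] T[12,5]:11*3416930+8409500=45995730 · T[12,6]:11*902055+3416930=13339535 · T[12,7]:11*157773+902055=2637558 · T[12,8]:11*18150+157773=357423
[13] T[13,6]:12*13339535+45995730=206070150 · T[13,7]:12*2637558+13339535=44990231 · T[13,8]:12*357423+2637558=6926634
Read c(13,6) = 206070150, c(13,7) = 44990231, c(13,8) = 6926634.

206070150, 44990231, 6926634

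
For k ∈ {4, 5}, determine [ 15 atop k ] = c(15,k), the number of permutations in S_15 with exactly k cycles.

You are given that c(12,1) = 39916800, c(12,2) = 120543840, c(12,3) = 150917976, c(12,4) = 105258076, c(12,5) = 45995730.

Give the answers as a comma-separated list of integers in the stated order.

310989260400, 159721605680

@13  (13,2):120543840·12+39916800→1486442880, (13,3):150917976·12+120543840→1931559552, (13,4):105258076·12+150917976→1414014888, (13,5):45995730·12+105258076→657206836
@14  (14,3):1931559552·13+1486442880→26596717056, (14,4):1414014888·13+1931559552→20313753096, (14,5):657206836·13+1414014888→9957703756
@15  (15,4):20313753096·14+26596717056→310989260400, (15,5):9957703756·14+20313753096→159721605680
Read c(15,4) = 310989260400, c(15,5) = 159721605680.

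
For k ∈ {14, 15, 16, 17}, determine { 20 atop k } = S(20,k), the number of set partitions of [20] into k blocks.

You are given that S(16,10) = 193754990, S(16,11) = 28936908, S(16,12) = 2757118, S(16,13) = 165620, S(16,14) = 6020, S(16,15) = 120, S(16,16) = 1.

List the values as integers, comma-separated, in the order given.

r17: T_17,11=11×28936908+193754990=512060978; T_17,12=12×2757118+28936908=62022324; T_17,13=13×165620+2757118=4910178; T_17,14=14×6020+165620=249900; T_17,15=15×120+6020=7820; T_17,16=16×1+120=136; T_17,17=17×0+1=1
r18: T_18,12=12×62022324+512060978=1256328866; T_18,13=13×4910178+62022324=125854638; T_18,14=14×249900+4910178=8408778; T_18,15=15×7820+249900=367200; T_18,16=16×136+7820=9996; T_18,17=17×1+136=153
r19: T_19,13=13×125854638+1256328866=2892439160; T_19,14=14×8408778+125854638=243577530; T_19,15=15×367200+8408778=13916778; T_19,16=16×9996+367200=527136; T_19,17=17×153+9996=12597
r20: T_20,14=14×243577530+2892439160=6302524580; T_20,15=15×13916778+243577530=452329200; T_20,16=16×527136+13916778=22350954; T_20,17=17×12597+527136=741285
Read S(20,14) = 6302524580, S(20,15) = 452329200, S(20,16) = 22350954, S(20,17) = 741285.

6302524580, 452329200, 22350954, 741285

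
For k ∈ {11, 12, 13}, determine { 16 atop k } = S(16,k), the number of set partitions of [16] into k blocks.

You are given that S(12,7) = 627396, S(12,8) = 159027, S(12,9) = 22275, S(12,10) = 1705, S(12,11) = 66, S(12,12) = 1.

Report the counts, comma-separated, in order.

[13] T[13,8]:8*159027+627396=1899612 · T[13,9]:9*22275+159027=359502 · T[13,10]:10*1705+22275=39325 · T[13,11]:11*66+1705=2431 · T[13,12]:12*1+66=78 · T[13,13]:13*0+1=1
[14] T[14,9]:9*359502+1899612=5135130 · T[14,10]:10*39325+359502=752752 · T[14,11]:11*2431+39325=66066 · T[14,12]:12*78+2431=3367 · T[14,13]:13*1+78=91
[15] T[15,10]:10*752752+5135130=12662650 · T[15,11]:11*66066+752752=1479478 · T[15,12]:12*3367+66066=106470 · T[15,13]:13*91+3367=4550
[16] T[16,11]:11*1479478+12662650=28936908 · T[16,12]:12*106470+1479478=2757118 · T[16,13]:13*4550+106470=165620
Read S(16,11) = 28936908, S(16,12) = 2757118, S(16,13) = 165620.

28936908, 2757118, 165620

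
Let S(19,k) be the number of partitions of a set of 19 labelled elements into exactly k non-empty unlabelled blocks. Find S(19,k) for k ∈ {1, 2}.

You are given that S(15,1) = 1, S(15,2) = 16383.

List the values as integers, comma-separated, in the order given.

1, 262143

@16  (16,1):1·1+0→1, (16,2):16383·2+1→32767
@17  (17,1):1·1+0→1, (17,2):32767·2+1→65535
@18  (18,1):1·1+0→1, (18,2):65535·2+1→131071
@19  (19,1):1·1+0→1, (19,2):131071·2+1→262143
Read S(19,1) = 1, S(19,2) = 262143.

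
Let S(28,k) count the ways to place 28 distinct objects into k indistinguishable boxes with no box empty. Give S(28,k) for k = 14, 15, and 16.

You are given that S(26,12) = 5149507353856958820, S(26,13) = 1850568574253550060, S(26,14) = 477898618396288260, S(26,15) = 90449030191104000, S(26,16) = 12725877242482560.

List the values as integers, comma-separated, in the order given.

148782988064375309400, 36060660300744309600, 6539643128396047620

i=27: T(27,13)=5149507353856958820+13·1850568574253550060=29206898819153109600 | T(27,14)=1850568574253550060+14·477898618396288260=8541149231801585700 | T(27,15)=477898618396288260+15·90449030191104000=1834634071262848260 | T(27,16)=90449030191104000+16·12725877242482560=294063066070824960
i=28: T(28,14)=29206898819153109600+14·8541149231801585700=148782988064375309400 | T(28,15)=8541149231801585700+15·1834634071262848260=36060660300744309600 | T(28,16)=1834634071262848260+16·294063066070824960=6539643128396047620
Read S(28,14) = 148782988064375309400, S(28,15) = 36060660300744309600, S(28,16) = 6539643128396047620.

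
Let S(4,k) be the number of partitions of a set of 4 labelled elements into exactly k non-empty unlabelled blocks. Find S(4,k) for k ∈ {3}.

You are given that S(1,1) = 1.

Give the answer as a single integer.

6

r2: T_2,1=1×1+0=1; T_2,2=2×0+1=1
r3: T_3,2=2×1+1=3; T_3,3=3×0+1=1
r4: T_4,3=3×1+3=6
Read S(4,3) = 6.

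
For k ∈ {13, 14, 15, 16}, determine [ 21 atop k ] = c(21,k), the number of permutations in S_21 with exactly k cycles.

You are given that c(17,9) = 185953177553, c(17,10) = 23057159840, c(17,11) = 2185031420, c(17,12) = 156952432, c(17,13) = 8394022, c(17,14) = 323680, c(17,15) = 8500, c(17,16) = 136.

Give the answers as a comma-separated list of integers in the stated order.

11310276995381, 756111184500, 40171771630, 1672280820

i=18: T(18,10)=185953177553+17·23057159840=577924894833 | T(18,11)=23057159840+17·2185031420=60202693980 | T(18,12)=2185031420+17·156952432=4853222764 | T(18,13)=156952432+17·8394022=299650806 | T(18,14)=8394022+17·323680=13896582 | T(18,15)=323680+17·8500=468180 | T(18,16)=8500+17·136=10812
i=19: T(19,11)=577924894833+18·60202693980=1661573386473 | T(19,12)=60202693980+18·4853222764=147560703732 | T(19,13)=4853222764+18·299650806=10246937272 | T(19,14)=299650806+18·13896582=549789282 | T(19,15)=13896582+18·468180=22323822 | T(19,16)=468180+18·10812=662796
i=20: T(20,12)=1661573386473+19·147560703732=4465226757381 | T(20,13)=147560703732+19·10246937272=342252511900 | T(20,14)=10246937272+19·549789282=20692933630 | T(20,15)=549789282+19·22323822=973941900 | T(20,16)=22323822+19·662796=34916946
i=21: T(21,13)=4465226757381+20·342252511900=11310276995381 | T(21,14)=342252511900+20·20692933630=756111184500 | T(21,15)=20692933630+20·973941900=40171771630 | T(21,16)=973941900+20·34916946=1672280820
Read c(21,13) = 11310276995381, c(21,14) = 756111184500, c(21,15) = 40171771630, c(21,16) = 1672280820.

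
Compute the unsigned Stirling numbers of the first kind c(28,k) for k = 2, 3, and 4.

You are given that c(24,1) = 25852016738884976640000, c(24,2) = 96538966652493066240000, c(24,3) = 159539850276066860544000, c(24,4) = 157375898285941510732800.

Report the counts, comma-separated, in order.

i=25: T(25,1)=0+24·25852016738884976640000=620448401733239439360000 | T(25,2)=25852016738884976640000+24·96538966652493066240000=2342787216398718566400000 | T(25,3)=96538966652493066240000+24·159539850276066860544000=3925495373278097719296000 | T(25,4)=159539850276066860544000+24·157375898285941510732800=3936561409138663118131200
i=26: T(26,1)=0+25·620448401733239439360000=15511210043330985984000000 | T(26,2)=620448401733239439360000+25·2342787216398718566400000=59190128811701203599360000 | T(26,3)=2342787216398718566400000+25·3925495373278097719296000=100480171548351161548800000 | T(26,4)=3925495373278097719296000+25·3936561409138663118131200=102339530601744675672576000
i=27: T(27,1)=0+26·15511210043330985984000000=403291461126605635584000000 | T(27,2)=15511210043330985984000000+26·59190128811701203599360000=1554454559147562279567360000 | T(27,3)=59190128811701203599360000+26·100480171548351161548800000=2671674589068831403868160000 | T(27,4)=100480171548351161548800000+26·102339530601744675672576000=2761307967193712729035776000
i=28: T(28,2)=403291461126605635584000000+27·1554454559147562279567360000=42373564558110787183902720000 | T(28,3)=1554454559147562279567360000+27·2671674589068831403868160000=73689668464006010184007680000 | T(28,4)=2671674589068831403868160000+27·2761307967193712729035776000=77226989703299075087834112000
Read c(28,2) = 42373564558110787183902720000, c(28,3) = 73689668464006010184007680000, c(28,4) = 77226989703299075087834112000.

42373564558110787183902720000, 73689668464006010184007680000, 77226989703299075087834112000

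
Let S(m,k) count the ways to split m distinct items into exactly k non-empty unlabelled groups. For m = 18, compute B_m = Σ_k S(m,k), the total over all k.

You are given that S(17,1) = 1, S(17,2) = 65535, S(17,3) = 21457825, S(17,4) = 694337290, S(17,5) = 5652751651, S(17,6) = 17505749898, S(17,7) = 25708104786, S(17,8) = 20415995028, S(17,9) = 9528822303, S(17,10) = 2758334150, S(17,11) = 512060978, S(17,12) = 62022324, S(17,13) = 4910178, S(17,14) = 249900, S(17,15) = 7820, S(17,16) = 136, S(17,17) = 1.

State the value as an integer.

i=18: T(18,1)=0+1·1=1 | T(18,2)=1+2·65535=131071 | T(18,3)=65535+3·21457825=64439010 | T(18,4)=21457825+4·694337290=2798806985 | T(18,5)=694337290+5·5652751651=28958095545 | T(18,6)=5652751651+6·17505749898=110687251039 | T(18,7)=17505749898+7·25708104786=197462483400 | T(18,8)=25708104786+8·20415995028=189036065010 | T(18,9)=20415995028+9·9528822303=106175395755 | T(18,10)=9528822303+10·2758334150=37112163803 | T(18,11)=2758334150+11·512060978=8391004908 | T(18,12)=512060978+12·62022324=1256328866 | T(18,13)=62022324+13·4910178=125854638 | T(18,14)=4910178+14·249900=8408778 | T(18,15)=249900+15·7820=367200 | T(18,16)=7820+16·136=9996 | T(18,17)=136+17·1=153 | T(18,18)=1+18·0=1
B_18 = ΣS(18,k) = 1+131071+64439010+2798806985+28958095545+110687251039+197462483400+189036065010+106175395755+37112163803+8391004908+1256328866+125854638+8408778+367200+9996+153+1 = 682076806159

682076806159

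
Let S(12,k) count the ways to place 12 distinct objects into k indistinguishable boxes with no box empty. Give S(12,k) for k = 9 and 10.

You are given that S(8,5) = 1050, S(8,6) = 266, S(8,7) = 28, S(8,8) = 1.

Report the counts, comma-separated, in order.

22275, 1705

row 9: T[9][6]=6·266+1050=2646  T[9][7]=7·28+266=462  T[9][8]=8·1+28=36  T[9][9]=9·0+1=1
row 10: T[10][7]=7·462+2646=5880  T[10][8]=8·36+462=750  T[10][9]=9·1+36=45  T[10][10]=10·0+1=1
row 11: T[11][8]=8·750+5880=11880  T[11][9]=9·45+750=1155  T[11][10]=10·1+45=55
row 12: T[12][9]=9·1155+11880=22275  T[12][10]=10·55+1155=1705
Read S(12,9) = 22275, S(12,10) = 1705.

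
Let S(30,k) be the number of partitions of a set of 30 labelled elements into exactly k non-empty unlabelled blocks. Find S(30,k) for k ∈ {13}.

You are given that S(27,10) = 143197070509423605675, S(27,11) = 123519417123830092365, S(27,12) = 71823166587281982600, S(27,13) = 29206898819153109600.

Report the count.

102442517922081938561415

@28  (28,11):123519417123830092365·11+143197070509423605675→1501910658871554621690, (28,12):71823166587281982600·12+123519417123830092365→985397416171213883565, (28,13):29206898819153109600·13+71823166587281982600→451512851236272407400
@29  (29,12):985397416171213883565·12+1501910658871554621690→13326679652926121224470, (29,13):451512851236272407400·13+985397416171213883565→6855064482242755179765
@30  (30,13):6855064482242755179765·13+13326679652926121224470→102442517922081938561415
Read S(30,13) = 102442517922081938561415.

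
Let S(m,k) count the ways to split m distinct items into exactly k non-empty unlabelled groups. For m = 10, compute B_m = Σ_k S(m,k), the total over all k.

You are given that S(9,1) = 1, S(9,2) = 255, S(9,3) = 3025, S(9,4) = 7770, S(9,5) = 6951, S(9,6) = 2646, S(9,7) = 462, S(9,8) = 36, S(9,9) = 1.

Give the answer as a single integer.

115975

i=10: T(10,1)=0+1·1=1 | T(10,2)=1+2·255=511 | T(10,3)=255+3·3025=9330 | T(10,4)=3025+4·7770=34105 | T(10,5)=7770+5·6951=42525 | T(10,6)=6951+6·2646=22827 | T(10,7)=2646+7·462=5880 | T(10,8)=462+8·36=750 | T(10,9)=36+9·1=45 | T(10,10)=1+10·0=1
B_10 = ΣS(10,k) = 1+511+9330+34105+42525+22827+5880+750+45+1 = 115975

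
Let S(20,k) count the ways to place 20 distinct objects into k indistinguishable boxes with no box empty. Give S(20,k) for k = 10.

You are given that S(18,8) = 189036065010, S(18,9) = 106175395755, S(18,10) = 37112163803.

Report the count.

5917584964655

@19  (19,9):106175395755·9+189036065010→1144614626805, (19,10):37112163803·10+106175395755→477297033785
@20  (20,10):477297033785·10+1144614626805→5917584964655
Read S(20,10) = 5917584964655.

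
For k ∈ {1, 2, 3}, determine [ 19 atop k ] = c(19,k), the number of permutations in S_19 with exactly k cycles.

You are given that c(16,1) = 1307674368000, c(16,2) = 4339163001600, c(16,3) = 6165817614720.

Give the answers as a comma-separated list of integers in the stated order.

row 17: T[17][1]=16·1307674368000+0=20922789888000  T[17][2]=16·4339163001600+1307674368000=70734282393600  T[17][3]=16·6165817614720+4339163001600=102992244837120
row 18: T[18][1]=17·20922789888000+0=355687428096000  T[18][2]=17·70734282393600+20922789888000=1223405590579200  T[18][3]=17·102992244837120+70734282393600=1821602444624640
row 19: T[19][1]=18·355687428096000+0=6402373705728000  T[19][2]=18·1223405590579200+355687428096000=22376988058521600  T[19][3]=18·1821602444624640+1223405590579200=34012249593822720
Read c(19,1) = 6402373705728000, c(19,2) = 22376988058521600, c(19,3) = 34012249593822720.

6402373705728000, 22376988058521600, 34012249593822720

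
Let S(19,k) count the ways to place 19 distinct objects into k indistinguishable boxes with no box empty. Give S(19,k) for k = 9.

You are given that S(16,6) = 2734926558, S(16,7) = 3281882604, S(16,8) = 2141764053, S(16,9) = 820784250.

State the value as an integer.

[17] T[17,7]:7*3281882604+2734926558=25708104786 · T[17,8]:8*2141764053+3281882604=20415995028 · T[17,9]:9*820784250+2141764053=9528822303
[18] T[18,8]:8*20415995028+25708104786=189036065010 · T[18,9]:9*9528822303+20415995028=106175395755
[19] T[19,9]:9*106175395755+189036065010=1144614626805
Read S(19,9) = 1144614626805.

1144614626805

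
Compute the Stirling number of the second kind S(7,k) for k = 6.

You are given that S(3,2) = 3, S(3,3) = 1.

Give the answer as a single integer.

21

@4  (4,3):1·3+3→6, (4,4):0·4+1→1
@5  (5,4):1·4+6→10, (5,5):0·5+1→1
@6  (6,5):1·5+10→15, (6,6):0·6+1→1
@7  (7,6):1·6+15→21
Read S(7,6) = 21.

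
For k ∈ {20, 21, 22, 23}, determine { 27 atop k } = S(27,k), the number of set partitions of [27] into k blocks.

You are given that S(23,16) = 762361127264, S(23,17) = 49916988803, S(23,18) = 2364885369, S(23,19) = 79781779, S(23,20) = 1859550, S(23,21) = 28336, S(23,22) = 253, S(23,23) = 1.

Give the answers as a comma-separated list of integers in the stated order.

i=24: T(24,17)=762361127264+17·49916988803=1610949936915 | T(24,18)=49916988803+18·2364885369=92484925445 | T(24,19)=2364885369+19·79781779=3880739170 | T(24,20)=79781779+20·1859550=116972779 | T(24,21)=1859550+21·28336=2454606 | T(24,22)=28336+22·253=33902 | T(24,23)=253+23·1=276
i=25: T(25,18)=1610949936915+18·92484925445=3275678594925 | T(25,19)=92484925445+19·3880739170=166218969675 | T(25,20)=3880739170+20·116972779=6220194750 | T(25,21)=116972779+21·2454606=168519505 | T(25,22)=2454606+22·33902=3200450 | T(25,23)=33902+23·276=40250
i=26: T(26,19)=3275678594925+19·166218969675=6433839018750 | T(26,20)=166218969675+20·6220194750=290622864675 | T(26,21)=6220194750+21·168519505=9759104355 | T(26,22)=168519505+22·3200450=238929405 | T(26,23)=3200450+23·40250=4126200
i=27: T(27,20)=6433839018750+20·290622864675=12246296312250 | T(27,21)=290622864675+21·9759104355=495564056130 | T(27,22)=9759104355+22·238929405=15015551265 | T(27,23)=238929405+23·4126200=333832005
Read S(27,20) = 12246296312250, S(27,21) = 495564056130, S(27,22) = 15015551265, S(27,23) = 333832005.

12246296312250, 495564056130, 15015551265, 333832005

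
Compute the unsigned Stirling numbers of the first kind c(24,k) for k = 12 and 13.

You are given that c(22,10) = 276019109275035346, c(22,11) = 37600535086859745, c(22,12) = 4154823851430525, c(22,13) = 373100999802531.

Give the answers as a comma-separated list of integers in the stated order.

4070384057007569521, 413356714301314056

@23  (23,11):37600535086859745·22+276019109275035346→1103230881185949736, (23,12):4154823851430525·22+37600535086859745→129006659818331295, (23,13):373100999802531·22+4154823851430525→12363045847086207
@24  (24,12):129006659818331295·23+1103230881185949736→4070384057007569521, (24,13):12363045847086207·23+129006659818331295→413356714301314056
Read c(24,12) = 4070384057007569521, c(24,13) = 413356714301314056.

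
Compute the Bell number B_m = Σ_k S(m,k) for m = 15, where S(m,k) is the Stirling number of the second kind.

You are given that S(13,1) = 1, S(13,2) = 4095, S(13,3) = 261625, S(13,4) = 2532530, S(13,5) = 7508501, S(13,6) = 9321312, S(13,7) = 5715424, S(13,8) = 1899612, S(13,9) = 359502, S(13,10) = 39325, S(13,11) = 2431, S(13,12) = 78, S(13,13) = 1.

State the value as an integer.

r14: T_14,1=1×1+0=1; T_14,2=2×4095+1=8191; T_14,3=3×261625+4095=788970; T_14,4=4×2532530+261625=10391745; T_14,5=5×7508501+2532530=40075035; T_14,6=6×9321312+7508501=63436373; T_14,7=7×5715424+9321312=49329280; T_14,8=8×1899612+5715424=20912320; T_14,9=9×359502+1899612=5135130; T_14,10=10×39325+359502=752752; T_14,11=11×2431+39325=66066; T_14,12=12×78+2431=3367; T_14,13=13×1+78=91; T_14,14=14×0+1=1
r15: T_15,1=1×1+0=1; T_15,2=2×8191+1=16383; T_15,3=3×788970+8191=2375101; T_15,4=4×10391745+788970=42355950; T_15,5=5×40075035+10391745=210766920; T_15,6=6×63436373+40075035=420693273; T_15,7=7×49329280+63436373=408741333; T_15,8=8×20912320+49329280=216627840; T_15,9=9×5135130+20912320=67128490; T_15,10=10×752752+5135130=12662650; T_15,11=11×66066+752752=1479478; T_15,12=12×3367+66066=106470; T_15,13=13×91+3367=4550; T_15,14=14×1+91=105; T_15,15=15×0+1=1
B_15 = ΣS(15,k) = 1+16383+2375101+42355950+210766920+420693273+408741333+216627840+67128490+12662650+1479478+106470+4550+105+1 = 1382958545

1382958545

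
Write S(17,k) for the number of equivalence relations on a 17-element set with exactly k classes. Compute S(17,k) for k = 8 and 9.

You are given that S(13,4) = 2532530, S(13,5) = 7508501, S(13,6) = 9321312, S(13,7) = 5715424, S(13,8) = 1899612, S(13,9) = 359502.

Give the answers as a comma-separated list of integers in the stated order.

20415995028, 9528822303

row 14: T[14][5]=5·7508501+2532530=40075035  T[14][6]=6·9321312+7508501=63436373  T[14][7]=7·5715424+9321312=49329280  T[14][8]=8·1899612+5715424=20912320  T[14][9]=9·359502+1899612=5135130
row 15: T[15][6]=6·63436373+40075035=420693273  T[15][7]=7·49329280+63436373=408741333  T[15][8]=8·20912320+49329280=216627840  T[15][9]=9·5135130+20912320=67128490
row 16: T[16][7]=7·408741333+420693273=3281882604  T[16][8]=8·216627840+408741333=2141764053  T[16][9]=9·67128490+216627840=820784250
row 17: T[17][8]=8·2141764053+3281882604=20415995028  T[17][9]=9·820784250+2141764053=9528822303
Read S(17,8) = 20415995028, S(17,9) = 9528822303.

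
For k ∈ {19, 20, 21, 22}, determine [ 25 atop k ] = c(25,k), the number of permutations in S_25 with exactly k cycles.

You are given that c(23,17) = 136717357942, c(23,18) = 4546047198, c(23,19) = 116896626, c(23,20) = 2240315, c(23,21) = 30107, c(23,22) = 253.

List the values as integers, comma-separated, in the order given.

414908513800, 11276842500, 238810495, 3795000

i=24: T(24,18)=136717357942+23·4546047198=241276443496 | T(24,19)=4546047198+23·116896626=7234669596 | T(24,20)=116896626+23·2240315=168423871 | T(24,21)=2240315+23·30107=2932776 | T(24,22)=30107+23·253=35926
i=25: T(25,19)=241276443496+24·7234669596=414908513800 | T(25,20)=7234669596+24·168423871=11276842500 | T(25,21)=168423871+24·2932776=238810495 | T(25,22)=2932776+24·35926=3795000
Read c(25,19) = 414908513800, c(25,20) = 11276842500, c(25,21) = 238810495, c(25,22) = 3795000.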